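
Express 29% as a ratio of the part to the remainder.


29% means 29 parts out of 100; remainder = 71
Part : remainder = 29:71
GCD = 1
= 29:71

29:71


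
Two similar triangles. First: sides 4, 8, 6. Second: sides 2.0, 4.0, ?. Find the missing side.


Scale factor = 2.0/4 = 0.5
Missing side = 6 × 0.5
= 3.0

3.0


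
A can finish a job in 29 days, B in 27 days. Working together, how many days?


Rate of A = 1/29 per day
Rate of B = 1/27 per day
Combined rate = 1/29 + 1/27 = 56/783 ≈ 0.0715 per day
Days = 1 / combined rate = 783/56
≈ 13.98 days

13.98 days


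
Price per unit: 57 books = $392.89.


Unit rate = total / quantity
= 392.89 / 57
= $6.89 per unit

$6.89 per unit


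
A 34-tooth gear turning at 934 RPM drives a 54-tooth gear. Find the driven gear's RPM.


Gear ratio = 34:54 = 17:27
RPM_B = RPM_A × (teeth_A / teeth_B)
= 934 × (34/54)
= 588.1 RPM

588.1 RPM


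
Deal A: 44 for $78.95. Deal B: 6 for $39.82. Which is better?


Deal A: $78.95/44 = $1.7943/unit
Deal B: $39.82/6 = $6.6367/unit
A is cheaper per unit
= Deal A

Deal A


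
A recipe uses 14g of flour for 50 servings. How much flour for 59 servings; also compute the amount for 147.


Direct proportion: y/x = constant
k = 14/50 = 0.2800
y at x=59: k × 59 = 14 × 59 / 50 = 826/50 = 16.52
y at x=147: k × 147 = 14 × 147 / 50 = 2058/50 = 41.16
= 16.52 and 41.16

16.52 and 41.16


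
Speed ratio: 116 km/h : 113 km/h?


Ratio = 116:113
GCD = 1
Simplified = 116:113
Time ratio (same distance) = 113:116
Speed ratio = 116:113

116:113


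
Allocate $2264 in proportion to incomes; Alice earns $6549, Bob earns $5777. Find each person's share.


Total income = 6549 + 5777 = $12326
Alice: $2264 × 6549/12326 = $1202.90
Bob: $2264 × 5777/12326 = $1061.10
= Alice: $1202.90, Bob: $1061.10

Alice: $1202.90, Bob: $1061.10


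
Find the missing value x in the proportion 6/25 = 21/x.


Cross multiply: 6 × x = 25 × 21
6x = 525
x = 525 / 6
= 87.50

87.50


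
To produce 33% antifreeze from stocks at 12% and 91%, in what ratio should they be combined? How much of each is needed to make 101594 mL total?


Let x parts of 12% mix with y parts of 91%.
12x + 91y = 33(x + y)
12x + 91y = 33x + 33y
x(12 - 33) = y(33 - 91)
x/y = (91 - 33)/(33 - 12) = 58/21
Simplify: 58:21
Total parts = 79; one part = 101594/79 = 1286.00 mL
12% solution: 58×1286.00 = 74588.00 mL
91% solution: 21×1286.00 = 27006.00 mL
= ratio 58:21; 74588.00 mL and 27006.00 mL

ratio 58:21; 74588.00 mL and 27006.00 mL


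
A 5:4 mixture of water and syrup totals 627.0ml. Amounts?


Total parts = 5 + 4 = 9
water: 627.0 × 5/9 = 348.3ml
syrup: 627.0 × 4/9 = 278.7ml
= 348.3ml and 278.7ml

348.3ml and 278.7ml


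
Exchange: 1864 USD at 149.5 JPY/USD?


Amount × rate = 1864 × 149.5
= 278668.00 JPY

278668.00 JPY


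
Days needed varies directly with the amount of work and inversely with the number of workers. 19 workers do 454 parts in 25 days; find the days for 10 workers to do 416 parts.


Days ∝ work / workers, so d₂ = d₁ × (m₁/m₂) × (w₂/w₁)
Workers factor (inverse): 19/10 = 1.9000
Work factor (direct): 416/454 ≈ 0.9163
d₂ = 25 × 19/10 × 416/454 = (25 × 19 × 416) / (10 × 454) = 197600/4540
≈ 43.52 days

43.52 days


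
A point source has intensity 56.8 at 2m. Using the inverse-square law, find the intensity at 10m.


I₁d₁² = I₂d₂²
I₂ = I₁ × (d₁/d₂)²
= 56.8 × (2/10)²
= 56.8 × 4/100
= 227.2/100
= 2.2720

2.2720


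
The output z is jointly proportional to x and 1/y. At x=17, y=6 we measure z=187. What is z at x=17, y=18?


z = k·x/y
Solve for k using the known point: k = z·y/x = 187×6/17 = 1122/17 = 66.0000
Now evaluate at x=17, y=18:
z = k × 17 / 18 = (1122 × 17) / (17 × 18) = 19074/306
≈ 62.3333

62.3333


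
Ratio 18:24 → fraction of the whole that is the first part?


Total parts = 18 + 24 = 42
First part: 18/42 = 3/7
= 3/7

3/7


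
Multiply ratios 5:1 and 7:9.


Compound ratio = (5×7) : (1×9)
= 35:9
GCD = 1
= 35:9

35:9


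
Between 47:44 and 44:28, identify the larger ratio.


47/44 = 1.0682
44/28 = 1.5714
1.0682 < 1.5714, so 47:44 is less
= 44:28

44:28


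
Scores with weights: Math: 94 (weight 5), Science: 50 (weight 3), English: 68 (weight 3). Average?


Numerator = 94×5 + 50×3 + 68×3
= 470 + 150 + 204
= 824
Total weight = 11
Weighted avg = 824/11
= 74.91

74.91


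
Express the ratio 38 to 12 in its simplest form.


GCD(38, 12) = 2
38/2 : 12/2
= 19:6

19:6


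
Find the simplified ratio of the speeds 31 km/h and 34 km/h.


Ratio = 31:34
GCD = 1
Simplified = 31:34
Time ratio (same distance) = 34:31
Speed ratio = 31:34

31:34


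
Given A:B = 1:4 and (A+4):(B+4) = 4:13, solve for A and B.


Let A = 1k, B = 4k.
(1k + 4) / (4k + 4) = 4/13
Cross-multiply: 13(1k + 4) = 4(4k + 4)
13k + 52 = 16k + 16
13k - 16k = 16 - 52
-3k = -36
k = -36/-3 = 12
A = 1×12 = 12, B = 4×12 = 48
= A = 12, B = 48

A = 12, B = 48


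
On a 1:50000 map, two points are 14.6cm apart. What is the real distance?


Real distance = map distance × scale
= 14.6cm × 50000
= 730000 cm = 7300.0 m
= 7.300 km

7.300 km


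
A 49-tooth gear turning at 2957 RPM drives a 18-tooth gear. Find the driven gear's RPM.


Gear ratio = 49:18 = 49:18
RPM_B = RPM_A × (teeth_A / teeth_B)
= 2957 × (49/18)
= 8049.6 RPM

8049.6 RPM


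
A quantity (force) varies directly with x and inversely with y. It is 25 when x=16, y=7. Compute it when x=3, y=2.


z = k·x/y
Solve for k using the known point: k = z·y/x = 25×7/16 = 175/16 = 10.9375
Now evaluate at x=3, y=2:
z = k × 3 / 2 = (175 × 3) / (16 × 2) = 525/32
≈ 16.4063

16.4063


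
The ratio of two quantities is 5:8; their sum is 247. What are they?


Let A = 5k, B = 8k.
5k + 8k = 247
13k = 247 → k = 247/13 = 19
A = 5×19 = 95, B = 8×19 = 152
= A = 95, B = 152

A = 95, B = 152


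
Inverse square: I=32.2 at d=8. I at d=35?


I₁d₁² = I₂d₂²
I₂ = I₁ × (d₁/d₂)²
= 32.2 × (8/35)²
= 32.2 × 64/1225
= 2060.8/1225
≈ 1.6823

1.6823


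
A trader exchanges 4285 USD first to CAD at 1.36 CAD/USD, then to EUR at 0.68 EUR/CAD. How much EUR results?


Step 1: 4285 USD × 1.36 = 5827.60 CAD
Step 2: 5827.60 CAD × 0.68 = 3962.77 EUR
Implied rate USD→EUR = 1.36 × 0.68 = 0.9248
= 3962.77 EUR

3962.77 EUR


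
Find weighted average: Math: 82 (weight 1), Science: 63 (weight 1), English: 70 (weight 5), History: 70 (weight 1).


Numerator = 82×1 + 63×1 + 70×5 + 70×1
= 82 + 63 + 350 + 70
= 565
Total weight = 8
Weighted avg = 565/8
= 70.63

70.63


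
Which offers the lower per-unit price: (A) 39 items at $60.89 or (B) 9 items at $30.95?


Deal A: $60.89/39 = $1.5613/unit
Deal B: $30.95/9 = $3.4389/unit
A is cheaper per unit
= Deal A

Deal A


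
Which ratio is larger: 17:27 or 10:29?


17/27 = 0.6296
10/29 = 0.3448
0.6296 > 0.3448, so 17:27 is greater
= 17:27

17:27


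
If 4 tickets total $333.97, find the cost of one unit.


Unit rate = total / quantity
= 333.97 / 4
= $83.49 per unit

$83.49 per unit


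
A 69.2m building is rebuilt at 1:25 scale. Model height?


Model size = real / scale
= 69.2 / 25
= 2.7680 m

2.7680 m


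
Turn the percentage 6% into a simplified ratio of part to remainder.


6% means 6 parts out of 100; remainder = 94
Part : remainder = 6:94
GCD = 2
= 3:47

3:47


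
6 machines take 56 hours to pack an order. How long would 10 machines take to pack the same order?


Inverse proportion: x × y = constant
k = 6 × 56 = 336
y₂ = k / 10 = 336 / 10
= 33.60

33.60


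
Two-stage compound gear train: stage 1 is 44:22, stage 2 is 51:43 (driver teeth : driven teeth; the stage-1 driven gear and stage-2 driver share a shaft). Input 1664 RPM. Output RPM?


Stage 1: RPM_B = RPM_A × t_A/t_B = 1664 × 44/22 = 73216/22 = 3328.00
B and C share a shaft → RPM_C = RPM_B
Stage 2: RPM_D = RPM_C × t_C/t_D = RPM_A × (t_A×t_C)/(t_B×t_D)
Overall ratio = (44×51)/(22×43) = 2244/946
RPM_D = 1664 × 2244/946 = 3734016/946
≈ 3947.16 RPM

3947.16 RPM


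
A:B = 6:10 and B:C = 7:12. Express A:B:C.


Match B: multiply A:B by 7 → 42:70
Multiply B:C by 10 → 70:120
Combined: 42:70:120
GCD = 2
= 21:35:60

21:35:60


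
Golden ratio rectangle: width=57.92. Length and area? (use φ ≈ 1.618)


φ = (1 + √5) / 2 ≈ 1.618
Length = width × φ = 57.92 × 1.618 = 93.71456
≈ 93.71
Area = width × length = 57.92 × 93.71456 = 5427.9473152 ≈ 5427.95
= Length: 93.71, Area: 5427.95

Length: 93.71, Area: 5427.95


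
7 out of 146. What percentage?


Percentage = (part / whole) × 100
= (7 / 146) × 100
≈ 4.79%

4.79%


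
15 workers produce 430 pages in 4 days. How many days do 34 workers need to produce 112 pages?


Days ∝ work / workers, so d₂ = d₁ × (m₁/m₂) × (w₂/w₁)
Workers factor (inverse): 15/34 ≈ 0.4412
Work factor (direct): 112/430 ≈ 0.2605
d₂ = 4 × 15/34 × 112/430 = (4 × 15 × 112) / (34 × 430) = 6720/14620
≈ 0.46 days

0.46 days


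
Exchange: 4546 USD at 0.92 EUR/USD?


Amount × rate = 4546 × 0.92
= 4182.32 EUR

4182.32 EUR


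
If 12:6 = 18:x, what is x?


Cross multiply: 12 × x = 6 × 18
12x = 108
x = 108 / 12
= 9.00

9.00


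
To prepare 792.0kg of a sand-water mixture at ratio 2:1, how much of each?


Total parts = 2 + 1 = 3
sand: 792.0 × 2/3 = 528.0kg
water: 792.0 × 1/3 = 264.0kg
= 528.0kg and 264.0kg

528.0kg and 264.0kg


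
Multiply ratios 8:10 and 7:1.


Compound ratio = (8×7) : (10×1)
= 56:10
GCD = 2
= 28:5

28:5


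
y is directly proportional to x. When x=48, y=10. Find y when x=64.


Direct proportion: y/x = constant
k = 10/48 ≈ 0.2083
y₂ = k × 64 = 10 × 64 / 48 = 640/48
≈ 13.33

13.33


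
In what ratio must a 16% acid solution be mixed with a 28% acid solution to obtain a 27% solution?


Let x parts of 16% mix with y parts of 28%.
16x + 28y = 27(x + y)
16x + 28y = 27x + 27y
x(16 - 27) = y(27 - 28)
x/y = (28 - 27)/(27 - 16) = 1/11
Simplify: 1:11
= 1:11

1:11


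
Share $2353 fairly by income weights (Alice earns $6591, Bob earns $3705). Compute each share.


Total income = 6591 + 3705 = $10296
Alice: $2353 × 6591/10296 = $1506.28
Bob: $2353 × 3705/10296 = $846.72
= Alice: $1506.28, Bob: $846.72

Alice: $1506.28, Bob: $846.72


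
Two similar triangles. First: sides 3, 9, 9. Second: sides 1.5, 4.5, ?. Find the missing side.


Scale factor = 1.5/3 = 0.5
Missing side = 9 × 0.5
= 4.5

4.5


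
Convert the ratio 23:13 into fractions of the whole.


Total parts = 23 + 13 = 36
First part: 23/36 = 23/36
Second part: 13/36 = 13/36
= 23/36 and 13/36

23/36 and 13/36


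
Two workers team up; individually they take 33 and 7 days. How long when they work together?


Rate of A = 1/33 per day
Rate of B = 1/7 per day
Combined rate = 1/33 + 1/7 = 40/231 ≈ 0.1732 per day
Days = 1 / combined rate = 231/40
≈ 5.78 days

5.78 days


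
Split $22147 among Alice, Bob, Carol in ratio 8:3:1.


Total parts = 8 + 3 + 1 = 12
Alice: 22147 × 8/12 = 14764.67
Bob: 22147 × 3/12 = 5536.75
Carol: 22147 × 1/12 = 1845.58
= Alice: $14764.67, Bob: $5536.75, Carol: $1845.58

Alice: $14764.67, Bob: $5536.75, Carol: $1845.58


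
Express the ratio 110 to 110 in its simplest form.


GCD(110, 110) = 110
110/110 : 110/110
= 1:1

1:1


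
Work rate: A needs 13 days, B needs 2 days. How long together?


Rate of A = 1/13 per day
Rate of B = 1/2 per day
Combined rate = 1/13 + 1/2 = 15/26 ≈ 0.5769 per day
Days = 1 / combined rate = 26/15
≈ 1.73 days

1.73 days


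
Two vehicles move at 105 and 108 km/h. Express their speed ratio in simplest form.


Ratio = 105:108
GCD = 3
Simplified = 35:36
Time ratio (same distance) = 36:35
Speed ratio = 35:36

35:36


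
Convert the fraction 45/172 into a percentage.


Percentage = (part / whole) × 100
= (45 / 172) × 100
≈ 26.16%

26.16%


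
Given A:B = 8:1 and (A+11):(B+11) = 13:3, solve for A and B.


Let A = 8k, B = 1k.
(8k + 11) / (1k + 11) = 13/3
Cross-multiply: 3(8k + 11) = 13(1k + 11)
24k + 33 = 13k + 143
24k - 13k = 143 - 33
11k = 110
k = 110/11 = 10
A = 8×10 = 80, B = 1×10 = 10
= A = 80, B = 10

A = 80, B = 10


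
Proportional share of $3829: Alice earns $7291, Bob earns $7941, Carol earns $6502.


Total income = 7291 + 7941 + 6502 = $21734
Alice: $3829 × 7291/21734 = $1284.50
Bob: $3829 × 7941/21734 = $1399.01
Carol: $3829 × 6502/21734 = $1145.49
= Alice: $1284.50, Bob: $1399.01, Carol: $1145.49

Alice: $1284.50, Bob: $1399.01, Carol: $1145.49


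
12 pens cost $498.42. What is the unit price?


Unit rate = total / quantity
= 498.42 / 12
= $41.54 per unit

$41.54 per unit


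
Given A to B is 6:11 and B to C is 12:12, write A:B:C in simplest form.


Match B: multiply A:B by 12 → 72:132
Multiply B:C by 11 → 132:132
Combined: 72:132:132
GCD = 12
= 6:11:11

6:11:11


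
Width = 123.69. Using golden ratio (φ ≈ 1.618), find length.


φ = (1 + √5) / 2 ≈ 1.618
Length = width × φ = 123.69 × 1.618 = 200.13042
≈ 200.13

200.13


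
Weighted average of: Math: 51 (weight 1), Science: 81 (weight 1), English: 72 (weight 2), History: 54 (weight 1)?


Numerator = 51×1 + 81×1 + 72×2 + 54×1
= 51 + 81 + 144 + 54
= 330
Total weight = 5
Weighted avg = 330/5
= 66.00

66.00


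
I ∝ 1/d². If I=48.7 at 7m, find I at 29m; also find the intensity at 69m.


I₁d₁² = I₂d₂²
I at 29m = 48.7 × (7/29)² = 48.7 × 49/841 = 2386.3/841 ≈ 2.8375
I at 69m = 48.7 × (7/69)² = 48.7 × 49/4761 = 2386.3/4761 ≈ 0.5012
= 2.8375 and 0.5012

2.8375 and 0.5012


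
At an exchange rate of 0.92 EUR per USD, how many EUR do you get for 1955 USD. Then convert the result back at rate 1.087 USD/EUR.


Amount × rate = 1955 × 0.92 = 1798.60 EUR
Round-trip: 1798.60 × 1.087 = 1955.08 USD
= 1798.60 EUR, then 1955.08 USD

1798.60 EUR, then 1955.08 USD


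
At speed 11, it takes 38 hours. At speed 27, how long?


Inverse proportion: x × y = constant
k = 11 × 38 = 418
y₂ = k / 27 = 418 / 27
= 15.48

15.48


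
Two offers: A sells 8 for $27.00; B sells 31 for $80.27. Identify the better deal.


Deal A: $27.00/8 = $3.3750/unit
Deal B: $80.27/31 = $2.5894/unit
B is cheaper per unit
= Deal B

Deal B


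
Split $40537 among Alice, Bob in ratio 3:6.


Total parts = 3 + 6 = 9
Alice: 40537 × 3/9 = 13512.33
Bob: 40537 × 6/9 = 27024.67
= Alice: $13512.33, Bob: $27024.67

Alice: $13512.33, Bob: $27024.67


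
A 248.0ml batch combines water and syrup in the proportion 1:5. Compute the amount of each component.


Total parts = 1 + 5 = 6
water: 248.0 × 1/6 = 41.3ml
syrup: 248.0 × 5/6 = 206.7ml
= 41.3ml and 206.7ml

41.3ml and 206.7ml


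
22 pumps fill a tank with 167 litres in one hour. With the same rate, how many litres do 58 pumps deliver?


Direct proportion: y/x = constant
k = 167/22 ≈ 7.5909
y₂ = k × 58 = 167 × 58 / 22 = 9686/22
≈ 440.27

440.27


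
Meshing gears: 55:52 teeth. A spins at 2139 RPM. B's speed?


Gear ratio = 55:52 = 55:52
RPM_B = RPM_A × (teeth_A / teeth_B)
= 2139 × (55/52)
= 2262.4 RPM

2262.4 RPM


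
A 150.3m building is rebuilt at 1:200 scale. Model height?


Model size = real / scale
= 150.3 / 200
= 0.7515 m

0.7515 m


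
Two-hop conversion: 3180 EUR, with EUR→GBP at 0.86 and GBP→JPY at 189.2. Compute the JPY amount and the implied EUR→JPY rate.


Step 1: 3180 EUR × 0.86 = 2734.80 GBP
Step 2: 2734.80 GBP × 189.2 = 517424.16 JPY
Implied rate EUR→JPY = 0.86 × 189.2 = 162.7120
= 517424.16 JPY; implied rate 162.7120 JPY/EUR

517424.16 JPY; implied rate 162.7120 JPY/EUR


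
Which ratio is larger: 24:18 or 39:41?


24/18 = 1.3333
39/41 = 0.9512
1.3333 > 0.9512, so 24:18 is greater
= 24:18

24:18


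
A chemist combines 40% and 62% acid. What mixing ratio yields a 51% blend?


Let x parts of 40% mix with y parts of 62%.
40x + 62y = 51(x + y)
40x + 62y = 51x + 51y
x(40 - 51) = y(51 - 62)
x/y = (62 - 51)/(51 - 40) = 11/11
Simplify: 1:1
= 1:1

1:1


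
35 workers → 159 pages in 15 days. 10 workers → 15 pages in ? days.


Days ∝ work / workers, so d₂ = d₁ × (m₁/m₂) × (w₂/w₁)
Workers factor (inverse): 35/10 = 3.5000
Work factor (direct): 15/159 ≈ 0.0943
d₂ = 15 × 35/10 × 15/159 = (15 × 35 × 15) / (10 × 159) = 7875/1590
≈ 4.95 days

4.95 days


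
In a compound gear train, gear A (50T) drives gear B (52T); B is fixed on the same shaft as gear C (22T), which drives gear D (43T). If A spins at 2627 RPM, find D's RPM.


Stage 1: RPM_B = RPM_A × t_A/t_B = 2627 × 50/52 = 131350/52 ≈ 2525.96
B and C share a shaft → RPM_C = RPM_B
Stage 2: RPM_D = RPM_C × t_C/t_D = RPM_A × (t_A×t_C)/(t_B×t_D)
Overall ratio = (50×22)/(52×43) = 1100/2236
RPM_D = 2627 × 1100/2236 = 2889700/2236
≈ 1292.35 RPM

1292.35 RPM


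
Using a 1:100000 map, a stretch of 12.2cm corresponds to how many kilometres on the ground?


Real distance = map distance × scale
= 12.2cm × 100000
= 1220000 cm = 12200.0 m
= 12.200 km

12.200 km


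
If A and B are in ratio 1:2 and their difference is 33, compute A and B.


Let A = 1k, B = 2k.
2k - 1k = 33
1k = 33 → k = 33/1 = 33
A = 1×33 = 33, B = 2×33 = 66
= A = 33, B = 66

A = 33, B = 66


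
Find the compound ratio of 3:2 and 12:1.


Compound ratio = (3×12) : (2×1)
= 36:2
GCD = 2
= 18:1

18:1


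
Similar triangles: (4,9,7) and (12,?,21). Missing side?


Scale factor = 12/4 = 3
Missing side = 9 × 3
= 27.0

27.0


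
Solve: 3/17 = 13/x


Cross multiply: 3 × x = 17 × 13
3x = 221
x = 221 / 3
= 73.67

73.67


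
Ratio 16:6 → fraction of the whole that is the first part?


Total parts = 16 + 6 = 22
First part: 16/22 = 8/11
= 8/11

8/11


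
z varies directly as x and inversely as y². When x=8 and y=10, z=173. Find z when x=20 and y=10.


z = k·x/y²
Solve for k using the known point: k = z·y²/x = 173×100/8 = 17300/8 = 2162.5000
Now evaluate at x=20, y=10:
z = k × 20 / 100 = (17300 × 20) / (8 × 100) = 346000/800
= 432.5000

432.5000


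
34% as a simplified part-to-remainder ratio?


34% means 34 parts out of 100; remainder = 66
Part : remainder = 34:66
GCD = 2
= 17:33

17:33


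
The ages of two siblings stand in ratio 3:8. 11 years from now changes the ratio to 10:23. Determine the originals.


Let A = 3k, B = 8k.
(3k + 11) / (8k + 11) = 10/23
Cross-multiply: 23(3k + 11) = 10(8k + 11)
69k + 253 = 80k + 110
69k - 80k = 110 - 253
-11k = -143
k = -143/-11 = 13
A = 3×13 = 39, B = 8×13 = 104
= A = 39, B = 104

A = 39, B = 104


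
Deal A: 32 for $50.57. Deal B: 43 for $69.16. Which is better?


Deal A: $50.57/32 = $1.5803/unit
Deal B: $69.16/43 = $1.6084/unit
A is cheaper per unit
= Deal A

Deal A


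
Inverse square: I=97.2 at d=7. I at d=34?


I₁d₁² = I₂d₂²
I₂ = I₁ × (d₁/d₂)²
= 97.2 × (7/34)²
= 97.2 × 49/1156
= 4762.8/1156
≈ 4.1201

4.1201


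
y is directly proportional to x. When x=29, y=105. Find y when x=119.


Direct proportion: y/x = constant
k = 105/29 ≈ 3.6207
y₂ = k × 119 = 105 × 119 / 29 = 12495/29
≈ 430.86

430.86


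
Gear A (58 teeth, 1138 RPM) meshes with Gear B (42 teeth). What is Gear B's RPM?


Gear ratio = 58:42 = 29:21
RPM_B = RPM_A × (teeth_A / teeth_B)
= 1138 × (58/42)
= 1571.5 RPM

1571.5 RPM


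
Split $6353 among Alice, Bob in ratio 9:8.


Total parts = 9 + 8 = 17
Alice: 6353 × 9/17 = 3363.35
Bob: 6353 × 8/17 = 2989.65
= Alice: $3363.35, Bob: $2989.65

Alice: $3363.35, Bob: $2989.65


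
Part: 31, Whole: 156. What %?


Percentage = (part / whole) × 100
= (31 / 156) × 100
≈ 19.87%

19.87%


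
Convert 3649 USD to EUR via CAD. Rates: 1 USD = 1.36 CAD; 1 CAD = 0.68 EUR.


Step 1: 3649 USD × 1.36 = 4962.64 CAD
Step 2: 4962.64 CAD × 0.68 = 3374.60 EUR
Implied rate USD→EUR = 1.36 × 0.68 = 0.9248
= 3374.60 EUR

3374.60 EUR


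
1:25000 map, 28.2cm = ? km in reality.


Real distance = map distance × scale
= 28.2cm × 25000
= 705000 cm = 7050.0 m
= 7.050 km

7.050 km


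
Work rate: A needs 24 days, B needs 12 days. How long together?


Rate of A = 1/24 per day
Rate of B = 1/12 per day
Combined rate = 1/24 + 1/12 = 36/288 = 0.1250 per day
Days = 1 / combined rate = 288/36
= 8.00 days

8.00 days


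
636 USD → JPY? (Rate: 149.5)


Amount × rate = 636 × 149.5
= 95082.00 JPY

95082.00 JPY


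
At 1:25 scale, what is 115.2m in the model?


Model size = real / scale
= 115.2 / 25
= 4.6080 m

4.6080 m


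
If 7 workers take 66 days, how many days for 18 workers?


Inverse proportion: x × y = constant
k = 7 × 66 = 462
y₂ = k / 18 = 462 / 18
= 25.67

25.67


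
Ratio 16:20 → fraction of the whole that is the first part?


Total parts = 16 + 20 = 36
First part: 16/36 = 4/9
= 4/9

4/9


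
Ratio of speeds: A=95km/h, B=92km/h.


Ratio = 95:92
GCD = 1
Simplified = 95:92
Time ratio (same distance) = 92:95
Speed ratio = 95:92

95:92


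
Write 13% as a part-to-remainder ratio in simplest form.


13% means 13 parts out of 100; remainder = 87
Part : remainder = 13:87
GCD = 1
= 13:87

13:87


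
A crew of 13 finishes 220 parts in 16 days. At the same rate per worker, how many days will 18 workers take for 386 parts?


Days ∝ work / workers, so d₂ = d₁ × (m₁/m₂) × (w₂/w₁)
Workers factor (inverse): 13/18 ≈ 0.7222
Work factor (direct): 386/220 ≈ 1.7545
d₂ = 16 × 13/18 × 386/220 = (16 × 13 × 386) / (18 × 220) = 80288/3960
≈ 20.27 days

20.27 days


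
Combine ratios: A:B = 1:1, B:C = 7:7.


Match B: multiply A:B by 7 → 7:7
Multiply B:C by 1 → 7:7
Combined: 7:7:7
GCD = 7
= 1:1:1

1:1:1


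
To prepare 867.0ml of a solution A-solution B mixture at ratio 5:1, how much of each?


Total parts = 5 + 1 = 6
solution A: 867.0 × 5/6 = 722.5ml
solution B: 867.0 × 1/6 = 144.5ml
= 722.5ml and 144.5ml

722.5ml and 144.5ml


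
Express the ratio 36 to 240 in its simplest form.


GCD(36, 240) = 12
36/12 : 240/12
= 3:20

3:20


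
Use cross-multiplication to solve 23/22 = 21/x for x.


Cross multiply: 23 × x = 22 × 21
23x = 462
x = 462 / 23
= 20.09

20.09


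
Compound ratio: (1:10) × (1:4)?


Compound ratio = (1×1) : (10×4)
= 1:40
GCD = 1
= 1:40

1:40


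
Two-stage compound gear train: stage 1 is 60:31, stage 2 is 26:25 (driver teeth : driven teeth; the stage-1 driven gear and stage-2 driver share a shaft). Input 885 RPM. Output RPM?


Stage 1: RPM_B = RPM_A × t_A/t_B = 885 × 60/31 = 53100/31 ≈ 1712.90
B and C share a shaft → RPM_C = RPM_B
Stage 2: RPM_D = RPM_C × t_C/t_D = RPM_A × (t_A×t_C)/(t_B×t_D)
Overall ratio = (60×26)/(31×25) = 1560/775
RPM_D = 885 × 1560/775 = 1380600/775
≈ 1781.42 RPM

1781.42 RPM


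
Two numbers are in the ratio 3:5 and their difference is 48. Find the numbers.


Let A = 3k, B = 5k.
5k - 3k = 48
2k = 48 → k = 48/2 = 24
A = 3×24 = 72, B = 5×24 = 120
= A = 72, B = 120

A = 72, B = 120


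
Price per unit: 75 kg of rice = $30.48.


Unit rate = total / quantity
= 30.48 / 75
= $0.41 per unit

$0.41 per unit


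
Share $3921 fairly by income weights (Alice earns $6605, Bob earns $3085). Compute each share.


Total income = 6605 + 3085 = $9690
Alice: $3921 × 6605/9690 = $2672.67
Bob: $3921 × 3085/9690 = $1248.33
= Alice: $2672.67, Bob: $1248.33

Alice: $2672.67, Bob: $1248.33


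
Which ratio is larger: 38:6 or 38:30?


38/6 = 6.3333
38/30 = 1.2667
6.3333 > 1.2667, so 38:6 is greater
= 38:6

38:6


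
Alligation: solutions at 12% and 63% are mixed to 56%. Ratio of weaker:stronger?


Let x parts of 12% mix with y parts of 63%.
12x + 63y = 56(x + y)
12x + 63y = 56x + 56y
x(12 - 56) = y(56 - 63)
x/y = (63 - 56)/(56 - 12) = 7/44
Simplify: 7:44
= 7:44

7:44


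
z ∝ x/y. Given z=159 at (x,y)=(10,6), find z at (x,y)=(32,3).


z = k·x/y
Solve for k using the known point: k = z·y/x = 159×6/10 = 954/10 = 95.4000
Now evaluate at x=32, y=3:
z = k × 32 / 3 = (954 × 32) / (10 × 3) = 30528/30
= 1017.6000

1017.6000


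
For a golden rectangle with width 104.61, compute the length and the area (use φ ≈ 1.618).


φ = (1 + √5) / 2 ≈ 1.618
Length = width × φ = 104.61 × 1.618 = 169.25898
≈ 169.26
Area = width × length = 104.61 × 169.25898 = 17706.1818978 ≈ 17706.18
= Length: 169.26, Area: 17706.18

Length: 169.26, Area: 17706.18


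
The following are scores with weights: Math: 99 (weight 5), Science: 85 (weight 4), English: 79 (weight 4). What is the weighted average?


Numerator = 99×5 + 85×4 + 79×4
= 495 + 340 + 316
= 1151
Total weight = 13
Weighted avg = 1151/13
= 88.54

88.54


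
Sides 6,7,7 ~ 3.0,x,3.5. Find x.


Scale factor = 3.0/6 = 0.5
Missing side = 7 × 0.5
= 3.5

3.5


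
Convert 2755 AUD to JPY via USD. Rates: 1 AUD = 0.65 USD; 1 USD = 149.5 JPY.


Step 1: 2755 AUD × 0.65 = 1790.75 USD
Step 2: 1790.75 USD × 149.5 = 267717.13 JPY
Implied rate AUD→JPY = 0.65 × 149.5 = 97.1750
= 267717.13 JPY

267717.13 JPY


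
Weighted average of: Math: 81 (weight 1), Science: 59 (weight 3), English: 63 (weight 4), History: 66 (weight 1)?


Numerator = 81×1 + 59×3 + 63×4 + 66×1
= 81 + 177 + 252 + 66
= 576
Total weight = 9
Weighted avg = 576/9
= 64.00

64.00


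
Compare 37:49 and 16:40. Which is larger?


37/49 = 0.7551
16/40 = 0.4000
0.7551 > 0.4000, so 37:49 is greater
= 37:49

37:49


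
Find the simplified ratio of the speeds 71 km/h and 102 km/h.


Ratio = 71:102
GCD = 1
Simplified = 71:102
Time ratio (same distance) = 102:71
Speed ratio = 71:102

71:102


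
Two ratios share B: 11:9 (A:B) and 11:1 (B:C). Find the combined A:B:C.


Match B: multiply A:B by 11 → 121:99
Multiply B:C by 9 → 99:9
Combined: 121:99:9
GCD = 1
= 121:99:9

121:99:9


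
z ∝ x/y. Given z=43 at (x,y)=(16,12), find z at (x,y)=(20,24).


z = k·x/y
Solve for k using the known point: k = z·y/x = 43×12/16 = 516/16 = 32.2500
Now evaluate at x=20, y=24:
z = k × 20 / 24 = (516 × 20) / (16 × 24) = 10320/384
= 26.8750

26.8750


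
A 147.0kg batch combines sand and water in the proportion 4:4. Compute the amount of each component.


Total parts = 4 + 4 = 8
sand: 147.0 × 4/8 = 73.5kg
water: 147.0 × 4/8 = 73.5kg
= 73.5kg and 73.5kg

73.5kg and 73.5kg


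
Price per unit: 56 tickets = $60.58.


Unit rate = total / quantity
= 60.58 / 56
= $1.08 per unit

$1.08 per unit


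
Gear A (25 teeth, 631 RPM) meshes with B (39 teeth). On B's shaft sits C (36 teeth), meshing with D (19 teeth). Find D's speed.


Stage 1: RPM_B = RPM_A × t_A/t_B = 631 × 25/39 = 15775/39 ≈ 404.49
B and C share a shaft → RPM_C = RPM_B
Stage 2: RPM_D = RPM_C × t_C/t_D = RPM_A × (t_A×t_C)/(t_B×t_D)
Overall ratio = (25×36)/(39×19) = 900/741
RPM_D = 631 × 900/741 = 567900/741
≈ 766.40 RPM

766.40 RPM


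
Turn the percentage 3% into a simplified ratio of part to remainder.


3% means 3 parts out of 100; remainder = 97
Part : remainder = 3:97
GCD = 1
= 3:97

3:97


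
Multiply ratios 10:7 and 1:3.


Compound ratio = (10×1) : (7×3)
= 10:21
GCD = 1
= 10:21

10:21


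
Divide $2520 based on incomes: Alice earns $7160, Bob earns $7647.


Total income = 7160 + 7647 = $14807
Alice: $2520 × 7160/14807 = $1218.56
Bob: $2520 × 7647/14807 = $1301.44
= Alice: $1218.56, Bob: $1301.44

Alice: $1218.56, Bob: $1301.44


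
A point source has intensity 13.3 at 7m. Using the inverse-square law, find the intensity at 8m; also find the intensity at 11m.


I₁d₁² = I₂d₂²
I at 8m = 13.3 × (7/8)² = 13.3 × 49/64 = 651.7/64 ≈ 10.1828
I at 11m = 13.3 × (7/11)² = 13.3 × 49/121 = 651.7/121 ≈ 5.3860
= 10.1828 and 5.3860

10.1828 and 5.3860


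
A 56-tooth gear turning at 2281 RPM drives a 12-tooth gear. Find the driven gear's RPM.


Gear ratio = 56:12 = 14:3
RPM_B = RPM_A × (teeth_A / teeth_B)
= 2281 × (56/12)
= 10644.7 RPM

10644.7 RPM


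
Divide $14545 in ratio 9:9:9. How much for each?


Total parts = 9 + 9 + 9 = 27
Part 1: 14545 × 9/27 = 4848.33
Part 2: 14545 × 9/27 = 4848.33
Part 3: 14545 × 9/27 = 4848.33
= Part 1: $4848.33, Part 2: $4848.33, Part 3: $4848.33

Part 1: $4848.33, Part 2: $4848.33, Part 3: $4848.33


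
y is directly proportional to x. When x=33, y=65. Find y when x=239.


Direct proportion: y/x = constant
k = 65/33 ≈ 1.9697
y₂ = k × 239 = 65 × 239 / 33 = 15535/33
≈ 470.76

470.76


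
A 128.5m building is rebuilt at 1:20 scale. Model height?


Model size = real / scale
= 128.5 / 20
= 6.4250 m

6.4250 m


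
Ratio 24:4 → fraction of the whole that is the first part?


Total parts = 24 + 4 = 28
First part: 24/28 = 6/7
= 6/7

6/7


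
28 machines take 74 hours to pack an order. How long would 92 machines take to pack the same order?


Inverse proportion: x × y = constant
k = 28 × 74 = 2072
y₂ = k / 92 = 2072 / 92
= 22.52

22.52


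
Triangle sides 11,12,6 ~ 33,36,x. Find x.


Scale factor = 33/11 = 3
Missing side = 6 × 3
= 18.0

18.0


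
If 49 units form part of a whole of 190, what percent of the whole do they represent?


Percentage = (part / whole) × 100
= (49 / 190) × 100
≈ 25.79%

25.79%


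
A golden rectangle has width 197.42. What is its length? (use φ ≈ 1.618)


φ = (1 + √5) / 2 ≈ 1.618
Length = width × φ = 197.42 × 1.618 = 319.42556
≈ 319.43

319.43


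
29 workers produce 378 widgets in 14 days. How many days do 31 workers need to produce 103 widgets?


Days ∝ work / workers, so d₂ = d₁ × (m₁/m₂) × (w₂/w₁)
Workers factor (inverse): 29/31 ≈ 0.9355
Work factor (direct): 103/378 ≈ 0.2725
d₂ = 14 × 29/31 × 103/378 = (14 × 29 × 103) / (31 × 378) = 41818/11718
≈ 3.57 days

3.57 days


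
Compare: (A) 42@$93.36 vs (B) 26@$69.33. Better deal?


Deal A: $93.36/42 = $2.2229/unit
Deal B: $69.33/26 = $2.6665/unit
A is cheaper per unit
= Deal A

Deal A


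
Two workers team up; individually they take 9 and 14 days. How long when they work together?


Rate of A = 1/9 per day
Rate of B = 1/14 per day
Combined rate = 1/9 + 1/14 = 23/126 ≈ 0.1825 per day
Days = 1 / combined rate = 126/23
≈ 5.48 days

5.48 days


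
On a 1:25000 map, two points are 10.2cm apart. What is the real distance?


Real distance = map distance × scale
= 10.2cm × 25000
= 255000 cm = 2550.0 m
= 2.550 km

2.550 km


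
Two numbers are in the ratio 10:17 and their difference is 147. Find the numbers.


Let A = 10k, B = 17k.
17k - 10k = 147
7k = 147 → k = 147/7 = 21
A = 10×21 = 210, B = 17×21 = 357
= A = 210, B = 357

A = 210, B = 357


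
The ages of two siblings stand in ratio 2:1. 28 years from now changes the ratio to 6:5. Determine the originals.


Let A = 2k, B = 1k.
(2k + 28) / (1k + 28) = 6/5
Cross-multiply: 5(2k + 28) = 6(1k + 28)
10k + 140 = 6k + 168
10k - 6k = 168 - 140
4k = 28
k = 28/4 = 7
A = 2×7 = 14, B = 1×7 = 7
= A = 14, B = 7

A = 14, B = 7


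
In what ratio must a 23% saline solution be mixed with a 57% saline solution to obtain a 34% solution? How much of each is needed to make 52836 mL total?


Let x parts of 23% mix with y parts of 57%.
23x + 57y = 34(x + y)
23x + 57y = 34x + 34y
x(23 - 34) = y(34 - 57)
x/y = (57 - 34)/(34 - 23) = 23/11
Simplify: 23:11
Total parts = 34; one part = 52836/34 = 1554.00 mL
23% solution: 23×1554.00 = 35742.00 mL
57% solution: 11×1554.00 = 17094.00 mL
= ratio 23:11; 35742.00 mL and 17094.00 mL

ratio 23:11; 35742.00 mL and 17094.00 mL


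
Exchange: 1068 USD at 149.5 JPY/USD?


Amount × rate = 1068 × 149.5
= 159666.00 JPY

159666.00 JPY


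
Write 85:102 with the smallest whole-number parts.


GCD(85, 102) = 17
85/17 : 102/17
= 5:6

5:6


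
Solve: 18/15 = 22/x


Cross multiply: 18 × x = 15 × 22
18x = 330
x = 330 / 18
= 18.33

18.33


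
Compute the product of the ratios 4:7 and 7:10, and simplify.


Compound ratio = (4×7) : (7×10)
= 28:70
GCD = 14
= 2:5

2:5


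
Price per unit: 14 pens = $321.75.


Unit rate = total / quantity
= 321.75 / 14
= $22.98 per unit

$22.98 per unit


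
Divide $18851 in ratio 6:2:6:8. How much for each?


Total parts = 6 + 2 + 6 + 8 = 22
Part 1: 18851 × 6/22 = 5141.18
Part 2: 18851 × 2/22 = 1713.73
Part 3: 18851 × 6/22 = 5141.18
Part 4: 18851 × 8/22 = 6854.91
= Part 1: $5141.18, Part 2: $1713.73, Part 3: $5141.18, Part 4: $6854.91

Part 1: $5141.18, Part 2: $1713.73, Part 3: $5141.18, Part 4: $6854.91


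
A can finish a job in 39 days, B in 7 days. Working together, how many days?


Rate of A = 1/39 per day
Rate of B = 1/7 per day
Combined rate = 1/39 + 1/7 = 46/273 ≈ 0.1685 per day
Days = 1 / combined rate = 273/46
≈ 5.93 days

5.93 days


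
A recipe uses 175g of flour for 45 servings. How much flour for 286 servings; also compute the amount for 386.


Direct proportion: y/x = constant
k = 175/45 ≈ 3.8889
y at x=286: k × 286 = 175 × 286 / 45 = 50050/45 ≈ 1112.22
y at x=386: k × 386 = 175 × 386 / 45 = 67550/45 ≈ 1501.11
= 1112.22 and 1501.11

1112.22 and 1501.11


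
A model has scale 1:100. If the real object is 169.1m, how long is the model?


Model size = real / scale
= 169.1 / 100
= 1.6910 m

1.6910 m


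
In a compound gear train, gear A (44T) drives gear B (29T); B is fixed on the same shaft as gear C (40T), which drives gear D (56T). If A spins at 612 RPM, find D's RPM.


Stage 1: RPM_B = RPM_A × t_A/t_B = 612 × 44/29 = 26928/29 ≈ 928.55
B and C share a shaft → RPM_C = RPM_B
Stage 2: RPM_D = RPM_C × t_C/t_D = RPM_A × (t_A×t_C)/(t_B×t_D)
Overall ratio = (44×40)/(29×56) = 1760/1624
RPM_D = 612 × 1760/1624 = 1077120/1624
≈ 663.25 RPM

663.25 RPM


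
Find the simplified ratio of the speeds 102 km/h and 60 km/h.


Ratio = 102:60
GCD = 6
Simplified = 17:10
Time ratio (same distance) = 10:17
Speed ratio = 17:10

17:10


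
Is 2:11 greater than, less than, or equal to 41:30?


2/11 = 0.1818
41/30 = 1.3667
0.1818 < 1.3667, so 2:11 is less
= less than

less than


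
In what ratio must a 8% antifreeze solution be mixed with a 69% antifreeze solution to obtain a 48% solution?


Let x parts of 8% mix with y parts of 69%.
8x + 69y = 48(x + y)
8x + 69y = 48x + 48y
x(8 - 48) = y(48 - 69)
x/y = (69 - 48)/(48 - 8) = 21/40
Simplify: 21:40
= 21:40

21:40


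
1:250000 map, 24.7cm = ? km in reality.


Real distance = map distance × scale
= 24.7cm × 250000
= 6175000 cm = 61750.0 m
= 61.750 km

61.750 km


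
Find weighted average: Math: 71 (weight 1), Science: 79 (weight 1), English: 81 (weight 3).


Numerator = 71×1 + 79×1 + 81×3
= 71 + 79 + 243
= 393
Total weight = 5
Weighted avg = 393/5
= 78.60

78.60


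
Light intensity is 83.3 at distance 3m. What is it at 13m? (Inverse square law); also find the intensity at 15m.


I₁d₁² = I₂d₂²
I at 13m = 83.3 × (3/13)² = 83.3 × 9/169 = 749.7/169 ≈ 4.4361
I at 15m = 83.3 × (3/15)² = 83.3 × 9/225 = 749.7/225 = 3.3320
= 4.4361 and 3.3320

4.4361 and 3.3320


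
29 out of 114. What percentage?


Percentage = (part / whole) × 100
= (29 / 114) × 100
≈ 25.44%

25.44%


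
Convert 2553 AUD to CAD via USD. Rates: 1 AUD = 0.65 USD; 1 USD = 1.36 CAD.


Step 1: 2553 AUD × 0.65 = 1659.45 USD
Step 2: 1659.45 USD × 1.36 = 2256.85 CAD
Implied rate AUD→CAD = 0.65 × 1.36 = 0.8840
= 2256.85 CAD

2256.85 CAD


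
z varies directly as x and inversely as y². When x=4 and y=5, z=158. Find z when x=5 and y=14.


z = k·x/y²
Solve for k using the known point: k = z·y²/x = 158×25/4 = 3950/4 = 987.5000
Now evaluate at x=5, y=14:
z = k × 5 / 196 = (3950 × 5) / (4 × 196) = 19750/784
≈ 25.1913

25.1913


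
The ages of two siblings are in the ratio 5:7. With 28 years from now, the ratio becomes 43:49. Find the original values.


Let A = 5k, B = 7k.
(5k + 28) / (7k + 28) = 43/49
Cross-multiply: 49(5k + 28) = 43(7k + 28)
245k + 1372 = 301k + 1204
245k - 301k = 1204 - 1372
-56k = -168
k = -168/-56 = 3
A = 5×3 = 15, B = 7×3 = 21
= A = 15, B = 21

A = 15, B = 21


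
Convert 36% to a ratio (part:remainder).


36% means 36 parts out of 100; remainder = 64
Part : remainder = 36:64
GCD = 4
= 9:16

9:16


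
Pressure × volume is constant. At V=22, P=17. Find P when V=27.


Inverse proportion: x × y = constant
k = 22 × 17 = 374
y₂ = k / 27 = 374 / 27
= 13.85

13.85


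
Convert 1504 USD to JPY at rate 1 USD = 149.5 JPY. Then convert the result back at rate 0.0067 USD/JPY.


Amount × rate = 1504 × 149.5 = 224848.00 JPY
Round-trip: 224848.00 × 0.0067 = 1506.48 USD
= 224848.00 JPY, then 1506.48 USD

224848.00 JPY, then 1506.48 USD


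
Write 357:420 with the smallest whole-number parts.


GCD(357, 420) = 21
357/21 : 420/21
= 17:20

17:20


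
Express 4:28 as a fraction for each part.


Total parts = 4 + 28 = 32
First part: 4/32 = 1/8
Second part: 28/32 = 7/8
= 1/8 and 7/8

1/8 and 7/8


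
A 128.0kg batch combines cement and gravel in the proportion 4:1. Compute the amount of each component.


Total parts = 4 + 1 = 5
cement: 128.0 × 4/5 = 102.4kg
gravel: 128.0 × 1/5 = 25.6kg
= 102.4kg and 25.6kg

102.4kg and 25.6kg


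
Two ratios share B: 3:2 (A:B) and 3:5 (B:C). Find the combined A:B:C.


Match B: multiply A:B by 3 → 9:6
Multiply B:C by 2 → 6:10
Combined: 9:6:10
GCD = 1
= 9:6:10

9:6:10


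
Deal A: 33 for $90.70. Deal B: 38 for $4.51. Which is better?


Deal A: $90.70/33 = $2.7485/unit
Deal B: $4.51/38 = $0.1187/unit
B is cheaper per unit
= Deal B

Deal B


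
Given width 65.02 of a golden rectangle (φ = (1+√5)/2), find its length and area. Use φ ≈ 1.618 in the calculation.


φ = (1 + √5) / 2 ≈ 1.618
Length = width × φ = 65.02 × 1.618 = 105.20236
≈ 105.20
Area = width × length = 65.02 × 105.20236 = 6840.2574472 ≈ 6840.26
= Length: 105.20, Area: 6840.26

Length: 105.20, Area: 6840.26


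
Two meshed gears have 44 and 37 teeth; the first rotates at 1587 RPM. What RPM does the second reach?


Gear ratio = 44:37 = 44:37
RPM_B = RPM_A × (teeth_A / teeth_B)
= 1587 × (44/37)
= 1887.2 RPM

1887.2 RPM


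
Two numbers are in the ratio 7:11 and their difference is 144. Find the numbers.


Let A = 7k, B = 11k.
11k - 7k = 144
4k = 144 → k = 144/4 = 36
A = 7×36 = 252, B = 11×36 = 396
= A = 252, B = 396

A = 252, B = 396


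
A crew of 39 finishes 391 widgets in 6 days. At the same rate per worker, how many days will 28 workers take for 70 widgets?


Days ∝ work / workers, so d₂ = d₁ × (m₁/m₂) × (w₂/w₁)
Workers factor (inverse): 39/28 ≈ 1.3929
Work factor (direct): 70/391 ≈ 0.1790
d₂ = 6 × 39/28 × 70/391 = (6 × 39 × 70) / (28 × 391) = 16380/10948
≈ 1.50 days

1.50 days


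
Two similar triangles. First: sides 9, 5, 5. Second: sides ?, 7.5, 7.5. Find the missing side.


Scale factor = 7.5/5 = 1.5
Missing side = 9 × 1.5
= 13.5

13.5


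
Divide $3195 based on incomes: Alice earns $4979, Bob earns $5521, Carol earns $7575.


Total income = 4979 + 5521 + 7575 = $18075
Alice: $3195 × 4979/18075 = $880.11
Bob: $3195 × 5521/18075 = $975.91
Carol: $3195 × 7575/18075 = $1338.98
= Alice: $880.11, Bob: $975.91, Carol: $1338.98

Alice: $880.11, Bob: $975.91, Carol: $1338.98


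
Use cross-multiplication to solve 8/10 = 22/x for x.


Cross multiply: 8 × x = 10 × 22
8x = 220
x = 220 / 8
= 27.50

27.50


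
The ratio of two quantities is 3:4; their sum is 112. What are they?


Let A = 3k, B = 4k.
3k + 4k = 112
7k = 112 → k = 112/7 = 16
A = 3×16 = 48, B = 4×16 = 64
= A = 48, B = 64

A = 48, B = 64


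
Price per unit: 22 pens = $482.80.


Unit rate = total / quantity
= 482.80 / 22
= $21.95 per unit

$21.95 per unit
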